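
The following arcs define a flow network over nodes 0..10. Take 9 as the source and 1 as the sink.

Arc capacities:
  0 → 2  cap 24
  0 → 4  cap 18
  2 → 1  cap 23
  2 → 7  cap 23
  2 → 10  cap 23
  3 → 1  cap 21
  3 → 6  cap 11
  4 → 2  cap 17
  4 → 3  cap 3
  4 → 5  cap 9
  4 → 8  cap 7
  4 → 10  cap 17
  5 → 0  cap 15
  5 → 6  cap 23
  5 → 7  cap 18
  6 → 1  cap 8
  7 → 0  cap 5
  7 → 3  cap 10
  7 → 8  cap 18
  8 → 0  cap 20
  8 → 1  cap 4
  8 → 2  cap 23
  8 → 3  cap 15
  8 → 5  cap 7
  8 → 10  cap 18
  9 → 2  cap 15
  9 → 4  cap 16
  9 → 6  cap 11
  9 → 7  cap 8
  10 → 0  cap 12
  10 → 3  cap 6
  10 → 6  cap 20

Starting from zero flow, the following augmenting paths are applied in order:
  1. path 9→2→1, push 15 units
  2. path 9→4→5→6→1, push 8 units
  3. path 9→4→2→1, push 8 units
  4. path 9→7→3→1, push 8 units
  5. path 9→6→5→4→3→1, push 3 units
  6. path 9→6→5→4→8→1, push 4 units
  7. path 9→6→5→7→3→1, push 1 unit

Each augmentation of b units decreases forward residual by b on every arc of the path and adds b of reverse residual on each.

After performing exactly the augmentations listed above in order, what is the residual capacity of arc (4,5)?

after path 1 (9→2→1, push 15): res(4,5)=9
after path 2 (9→4→5→6→1, push 8): res(4,5)=1
after path 3 (9→4→2→1, push 8): res(4,5)=1
after path 4 (9→7→3→1, push 8): res(4,5)=1
after path 5 (9→6→5→4→3→1, push 3): res(4,5)=4
after path 6 (9→6→5→4→8→1, push 4): res(4,5)=8
after path 7 (9→6→5→7→3→1, push 1): res(4,5)=8

Residual capacity of (4,5): 8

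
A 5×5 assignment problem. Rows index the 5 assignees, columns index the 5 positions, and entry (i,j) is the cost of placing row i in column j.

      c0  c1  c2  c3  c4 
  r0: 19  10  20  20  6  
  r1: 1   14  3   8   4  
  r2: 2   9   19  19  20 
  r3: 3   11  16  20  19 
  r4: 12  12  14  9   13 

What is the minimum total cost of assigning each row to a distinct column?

optimal assignment: row0→col4 (cost 6), row1→col2 (cost 3), row2→col1 (cost 9), row3→col0 (cost 3), row4→col3 (cost 9)
total = 6 + 3 + 9 + 3 + 9 = 30

Minimum assignment cost: 30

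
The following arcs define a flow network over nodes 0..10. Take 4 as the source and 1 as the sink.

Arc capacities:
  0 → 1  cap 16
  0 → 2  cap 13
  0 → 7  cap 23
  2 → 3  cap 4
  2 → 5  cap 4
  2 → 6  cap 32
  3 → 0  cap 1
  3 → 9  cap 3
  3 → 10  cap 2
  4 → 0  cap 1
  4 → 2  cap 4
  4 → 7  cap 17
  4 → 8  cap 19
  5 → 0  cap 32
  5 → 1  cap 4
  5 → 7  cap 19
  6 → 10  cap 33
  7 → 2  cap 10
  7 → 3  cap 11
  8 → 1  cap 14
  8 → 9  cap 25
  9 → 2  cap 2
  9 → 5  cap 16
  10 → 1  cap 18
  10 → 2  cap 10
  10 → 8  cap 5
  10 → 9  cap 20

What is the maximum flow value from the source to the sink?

augment #1: 4→0→1 bottleneck 1, total now 1
augment #2: 4→8→1 bottleneck 14, total now 15
augment #3: 4→2→5→1 bottleneck 4, total now 19
augment #4: 4→7→3→0→1 bottleneck 1, total now 20
augment #5: 4→7→3→10→1 bottleneck 2, total now 22
augment #6: 4→7→2→6→10→1 bottleneck 10, total now 32
augment #7: 4→8→9→5→0→1 bottleneck 5, total now 37
augment #8: 4→7→3→9→5→0→1 bottleneck 3, total now 40

Maximum flow value: 40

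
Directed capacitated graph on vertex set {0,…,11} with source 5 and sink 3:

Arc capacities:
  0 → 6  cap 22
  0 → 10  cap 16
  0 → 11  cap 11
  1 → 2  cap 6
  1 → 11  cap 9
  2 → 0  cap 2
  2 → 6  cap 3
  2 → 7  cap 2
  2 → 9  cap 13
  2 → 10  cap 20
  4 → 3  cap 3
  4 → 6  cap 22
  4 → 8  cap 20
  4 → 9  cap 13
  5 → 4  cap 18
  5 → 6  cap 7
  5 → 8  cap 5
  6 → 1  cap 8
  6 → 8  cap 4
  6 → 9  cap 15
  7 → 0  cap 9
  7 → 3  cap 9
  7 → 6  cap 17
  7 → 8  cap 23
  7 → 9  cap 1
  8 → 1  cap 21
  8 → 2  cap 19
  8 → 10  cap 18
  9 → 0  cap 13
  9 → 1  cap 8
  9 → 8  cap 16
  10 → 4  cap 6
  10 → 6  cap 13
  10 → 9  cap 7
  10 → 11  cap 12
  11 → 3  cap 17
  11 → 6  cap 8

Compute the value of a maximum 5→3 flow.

augment #1: 5→4→3 bottleneck 3, total now 3
augment #2: 5→6→1→11→3 bottleneck 7, total now 10
augment #3: 5→8→1→11→3 bottleneck 2, total now 12
augment #4: 5→8→2→7→3 bottleneck 2, total now 14
augment #5: 5→8→10→11→3 bottleneck 1, total now 15
augment #6: 5→4→8→10→11→3 bottleneck 7, total now 22

Maximum flow value: 22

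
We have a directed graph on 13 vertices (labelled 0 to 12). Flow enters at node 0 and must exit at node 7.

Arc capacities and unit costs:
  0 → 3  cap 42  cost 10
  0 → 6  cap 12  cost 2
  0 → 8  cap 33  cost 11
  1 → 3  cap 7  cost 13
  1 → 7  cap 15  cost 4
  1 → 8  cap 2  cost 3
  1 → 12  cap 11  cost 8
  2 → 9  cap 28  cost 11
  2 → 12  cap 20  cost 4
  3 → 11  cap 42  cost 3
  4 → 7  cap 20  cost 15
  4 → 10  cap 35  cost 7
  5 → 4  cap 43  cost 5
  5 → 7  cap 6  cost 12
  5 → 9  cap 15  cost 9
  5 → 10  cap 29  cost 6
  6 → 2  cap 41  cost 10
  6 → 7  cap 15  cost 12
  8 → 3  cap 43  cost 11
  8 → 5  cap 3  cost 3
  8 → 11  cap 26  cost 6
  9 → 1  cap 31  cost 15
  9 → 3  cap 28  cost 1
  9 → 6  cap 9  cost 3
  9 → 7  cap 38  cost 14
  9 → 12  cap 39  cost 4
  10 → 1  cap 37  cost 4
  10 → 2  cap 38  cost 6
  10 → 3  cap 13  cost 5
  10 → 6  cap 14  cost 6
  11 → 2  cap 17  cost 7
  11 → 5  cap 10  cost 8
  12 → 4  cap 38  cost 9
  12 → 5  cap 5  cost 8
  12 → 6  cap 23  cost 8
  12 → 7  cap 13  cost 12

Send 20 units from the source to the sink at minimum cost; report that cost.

Minimum cost for 20 units: 415

shortest-cost path #1: 0→6→7 push 12 @ unit cost 14 (adds 168)
shortest-cost path #2: 0→8→5→7 push 3 @ unit cost 26 (adds 78)
shortest-cost path #3: 0→3→11→5→7 push 3 @ unit cost 33 (adds 99)
shortest-cost path #4: 0→3→11→5→10→1→7 push 2 @ unit cost 35 (adds 70)
total cost = 415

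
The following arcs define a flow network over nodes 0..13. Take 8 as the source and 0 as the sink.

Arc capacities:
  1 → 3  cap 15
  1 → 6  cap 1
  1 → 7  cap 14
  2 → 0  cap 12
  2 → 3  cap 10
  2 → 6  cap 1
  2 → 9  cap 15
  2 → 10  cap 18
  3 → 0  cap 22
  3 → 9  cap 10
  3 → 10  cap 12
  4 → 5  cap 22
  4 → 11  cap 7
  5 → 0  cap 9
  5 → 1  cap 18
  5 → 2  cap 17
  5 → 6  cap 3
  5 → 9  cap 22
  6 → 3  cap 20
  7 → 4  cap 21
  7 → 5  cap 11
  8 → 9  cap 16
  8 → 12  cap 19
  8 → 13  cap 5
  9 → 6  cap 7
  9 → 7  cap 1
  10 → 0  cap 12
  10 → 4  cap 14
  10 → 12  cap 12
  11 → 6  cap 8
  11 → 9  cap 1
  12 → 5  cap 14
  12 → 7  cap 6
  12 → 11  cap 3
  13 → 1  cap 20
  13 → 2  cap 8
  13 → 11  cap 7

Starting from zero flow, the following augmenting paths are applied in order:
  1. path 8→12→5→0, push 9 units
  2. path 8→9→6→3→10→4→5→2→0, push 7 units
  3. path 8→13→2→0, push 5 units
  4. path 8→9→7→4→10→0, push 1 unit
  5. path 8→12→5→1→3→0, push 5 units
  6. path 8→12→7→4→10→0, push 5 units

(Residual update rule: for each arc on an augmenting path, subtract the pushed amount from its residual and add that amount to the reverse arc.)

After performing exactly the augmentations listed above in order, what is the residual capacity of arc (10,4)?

Residual capacity of (10,4): 13

after path 1 (8→12→5→0, push 9): res(10,4)=14
after path 2 (8→9→6→3→10→4→5→2→0, push 7): res(10,4)=7
after path 3 (8→13→2→0, push 5): res(10,4)=7
after path 4 (8→9→7→4→10→0, push 1): res(10,4)=8
after path 5 (8→12→5→1→3→0, push 5): res(10,4)=8
after path 6 (8→12→7→4→10→0, push 5): res(10,4)=13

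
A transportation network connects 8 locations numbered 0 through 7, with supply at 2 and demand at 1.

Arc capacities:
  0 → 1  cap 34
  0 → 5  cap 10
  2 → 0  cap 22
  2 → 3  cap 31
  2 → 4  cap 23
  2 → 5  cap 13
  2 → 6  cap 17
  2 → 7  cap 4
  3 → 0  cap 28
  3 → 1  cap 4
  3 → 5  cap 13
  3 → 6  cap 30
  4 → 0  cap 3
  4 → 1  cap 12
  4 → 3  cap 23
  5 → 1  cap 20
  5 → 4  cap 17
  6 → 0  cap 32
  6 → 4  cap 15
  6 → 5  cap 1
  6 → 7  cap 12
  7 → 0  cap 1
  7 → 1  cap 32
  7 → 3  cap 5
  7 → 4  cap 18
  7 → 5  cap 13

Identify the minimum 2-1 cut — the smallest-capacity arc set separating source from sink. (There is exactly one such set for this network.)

Min-cut arcs: {(0,1), (2,7), (3,1), (4,1), (5,1), (6,7)} (total capacity 86)

augment #1: 2→0→1 push 22
augment #2: 2→3→1 push 4
augment #3: 2→4→1 push 12
augment #4: 2→5→1 push 13
augment #5: 2→7→1 push 4
augment #6: 2→3→0→1 push 12
augment #7: 2→3→5→1 push 7
augment #8: 2→6→7→1 push 12
max flow = 86; residual-reachable set from 2 gives S-side
cut edges (S→T): {(0,1), (2,7), (3,1), (4,1), (5,1), (6,7)} total cap 86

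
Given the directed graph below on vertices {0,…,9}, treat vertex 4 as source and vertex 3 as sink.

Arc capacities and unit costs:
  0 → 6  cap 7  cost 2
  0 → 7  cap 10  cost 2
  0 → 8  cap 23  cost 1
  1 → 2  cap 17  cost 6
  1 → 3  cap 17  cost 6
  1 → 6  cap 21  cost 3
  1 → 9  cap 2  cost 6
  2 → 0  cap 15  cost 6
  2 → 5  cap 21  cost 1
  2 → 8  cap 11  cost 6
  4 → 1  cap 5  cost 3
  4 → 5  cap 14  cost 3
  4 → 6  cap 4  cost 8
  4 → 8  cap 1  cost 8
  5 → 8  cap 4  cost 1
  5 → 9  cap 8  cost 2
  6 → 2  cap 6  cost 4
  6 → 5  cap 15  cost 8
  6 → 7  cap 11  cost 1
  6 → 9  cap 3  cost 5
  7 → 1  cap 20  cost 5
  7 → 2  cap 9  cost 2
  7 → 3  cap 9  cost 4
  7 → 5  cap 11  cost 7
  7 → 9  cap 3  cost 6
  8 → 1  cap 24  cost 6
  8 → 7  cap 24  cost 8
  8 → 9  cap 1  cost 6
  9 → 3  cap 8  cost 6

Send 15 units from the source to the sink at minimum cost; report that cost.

shortest-cost path #1: 4→1→3 push 5 @ unit cost 9 (adds 45)
shortest-cost path #2: 4→5→9→3 push 8 @ unit cost 11 (adds 88)
shortest-cost path #3: 4→6→7→3 push 2 @ unit cost 13 (adds 26)
total cost = 159

Minimum cost for 15 units: 159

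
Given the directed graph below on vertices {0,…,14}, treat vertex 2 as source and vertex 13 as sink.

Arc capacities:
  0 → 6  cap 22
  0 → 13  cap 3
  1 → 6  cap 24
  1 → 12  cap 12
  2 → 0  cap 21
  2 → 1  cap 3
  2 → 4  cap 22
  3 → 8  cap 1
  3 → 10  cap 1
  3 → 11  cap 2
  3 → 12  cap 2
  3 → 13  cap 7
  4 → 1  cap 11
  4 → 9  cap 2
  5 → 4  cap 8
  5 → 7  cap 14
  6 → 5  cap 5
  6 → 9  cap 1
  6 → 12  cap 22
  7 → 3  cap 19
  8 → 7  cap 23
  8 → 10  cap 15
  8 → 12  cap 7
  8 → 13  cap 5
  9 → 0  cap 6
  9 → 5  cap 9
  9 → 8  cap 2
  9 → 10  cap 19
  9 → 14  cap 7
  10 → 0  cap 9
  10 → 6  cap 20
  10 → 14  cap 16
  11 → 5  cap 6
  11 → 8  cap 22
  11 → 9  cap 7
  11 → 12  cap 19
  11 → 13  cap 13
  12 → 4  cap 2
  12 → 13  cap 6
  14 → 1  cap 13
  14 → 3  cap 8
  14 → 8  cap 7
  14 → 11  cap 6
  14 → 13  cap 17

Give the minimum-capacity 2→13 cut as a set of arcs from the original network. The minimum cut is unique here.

augment #1: 2→0→13 push 3
augment #2: 2→1→12→13 push 3
augment #3: 2→0→6→12→13 push 3
augment #4: 2→4→9→8→13 push 2
augment #5: 2→0→6→9→14→13 push 1
augment #6: 2→0→6→5→7→3→13 push 5
max flow = 17; residual-reachable set from 2 gives S-side
cut edges (S→T): {(0,13), (4,9), (6,5), (6,9), (12,13)} total cap 17

Min-cut arcs: {(0,13), (4,9), (6,5), (6,9), (12,13)} (total capacity 17)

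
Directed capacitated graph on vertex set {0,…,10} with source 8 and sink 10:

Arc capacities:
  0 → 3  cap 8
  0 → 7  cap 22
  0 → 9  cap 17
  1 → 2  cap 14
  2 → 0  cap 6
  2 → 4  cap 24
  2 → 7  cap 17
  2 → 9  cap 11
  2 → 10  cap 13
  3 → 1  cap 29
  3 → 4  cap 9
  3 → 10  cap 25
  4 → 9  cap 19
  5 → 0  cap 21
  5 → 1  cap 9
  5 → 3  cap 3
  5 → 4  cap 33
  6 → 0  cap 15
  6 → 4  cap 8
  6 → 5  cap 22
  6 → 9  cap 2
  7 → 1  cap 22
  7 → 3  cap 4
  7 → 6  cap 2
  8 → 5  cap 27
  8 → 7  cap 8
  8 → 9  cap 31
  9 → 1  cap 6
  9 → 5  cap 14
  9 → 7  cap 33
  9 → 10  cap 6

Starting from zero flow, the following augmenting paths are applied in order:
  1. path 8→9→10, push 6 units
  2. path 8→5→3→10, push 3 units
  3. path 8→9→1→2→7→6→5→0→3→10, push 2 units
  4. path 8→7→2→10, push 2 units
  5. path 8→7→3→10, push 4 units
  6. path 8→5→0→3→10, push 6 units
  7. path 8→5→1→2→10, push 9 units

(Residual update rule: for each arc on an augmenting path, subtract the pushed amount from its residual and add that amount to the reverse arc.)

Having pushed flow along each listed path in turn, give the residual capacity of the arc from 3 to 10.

Residual capacity of (3,10): 10

after path 1 (8→9→10, push 6): res(3,10)=25
after path 2 (8→5→3→10, push 3): res(3,10)=22
after path 3 (8→9→1→2→7→6→5→0→3→10, push 2): res(3,10)=20
after path 4 (8→7→2→10, push 2): res(3,10)=20
after path 5 (8→7→3→10, push 4): res(3,10)=16
after path 6 (8→5→0→3→10, push 6): res(3,10)=10
after path 7 (8→5→1→2→10, push 9): res(3,10)=10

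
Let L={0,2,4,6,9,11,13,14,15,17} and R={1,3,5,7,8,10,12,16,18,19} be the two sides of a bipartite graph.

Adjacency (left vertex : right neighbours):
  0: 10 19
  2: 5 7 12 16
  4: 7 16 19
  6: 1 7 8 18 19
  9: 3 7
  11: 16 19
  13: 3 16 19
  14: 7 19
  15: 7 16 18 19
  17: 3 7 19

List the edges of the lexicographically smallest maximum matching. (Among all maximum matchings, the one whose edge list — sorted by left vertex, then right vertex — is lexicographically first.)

|M| = 8 (so the lex-smallest maximum matching has 8 edges)
process left vertices in ascending order; for each, take the smallest-labelled available neighbour that still permits 8 edges overall, or leave it unmatched if none does
lex-smallest matching: {0-10, 2-5, 4-7, 6-1, 9-3, 11-16, 13-19, 15-18}

Lex-smallest maximum matching: {(0,10), (2,5), (4,7), (6,1), (9,3), (11,16), (13,19), (15,18)}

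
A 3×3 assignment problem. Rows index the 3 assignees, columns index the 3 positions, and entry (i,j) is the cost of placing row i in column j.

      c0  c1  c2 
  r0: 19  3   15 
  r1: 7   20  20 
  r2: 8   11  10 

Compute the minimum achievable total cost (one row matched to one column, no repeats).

Minimum assignment cost: 20

optimal assignment: row0→col1 (cost 3), row1→col0 (cost 7), row2→col2 (cost 10)
total = 3 + 7 + 10 = 20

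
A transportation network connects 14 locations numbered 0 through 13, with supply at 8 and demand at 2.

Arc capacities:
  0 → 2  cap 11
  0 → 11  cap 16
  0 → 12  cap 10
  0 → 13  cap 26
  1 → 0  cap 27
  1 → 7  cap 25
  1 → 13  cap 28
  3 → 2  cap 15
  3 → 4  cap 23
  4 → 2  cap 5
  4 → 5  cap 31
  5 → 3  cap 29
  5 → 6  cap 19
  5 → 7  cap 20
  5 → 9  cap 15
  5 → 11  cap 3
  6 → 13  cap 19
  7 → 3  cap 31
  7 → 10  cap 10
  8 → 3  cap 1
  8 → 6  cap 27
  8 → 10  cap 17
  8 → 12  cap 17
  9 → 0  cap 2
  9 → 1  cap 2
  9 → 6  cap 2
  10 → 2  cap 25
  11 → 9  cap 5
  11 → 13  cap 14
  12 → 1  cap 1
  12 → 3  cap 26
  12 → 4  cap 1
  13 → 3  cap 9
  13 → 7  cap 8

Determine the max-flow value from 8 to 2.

Maximum flow value: 50

augment #1: 8→3→2 bottleneck 1, total now 1
augment #2: 8→10→2 bottleneck 17, total now 18
augment #3: 8→12→3→2 bottleneck 14, total now 32
augment #4: 8→12→4→2 bottleneck 1, total now 33
augment #5: 8→12→1→0→2 bottleneck 1, total now 34
augment #6: 8→12→3→4→2 bottleneck 1, total now 35
augment #7: 8→6→13→3→4→2 bottleneck 3, total now 38
augment #8: 8→6→13→7→10→2 bottleneck 8, total now 46
augment #9: 8→6→13→3→4→5→9→0→2 bottleneck 2, total now 48
augment #10: 8→6→13→3→4→5→9→1→0→2 bottleneck 2, total now 50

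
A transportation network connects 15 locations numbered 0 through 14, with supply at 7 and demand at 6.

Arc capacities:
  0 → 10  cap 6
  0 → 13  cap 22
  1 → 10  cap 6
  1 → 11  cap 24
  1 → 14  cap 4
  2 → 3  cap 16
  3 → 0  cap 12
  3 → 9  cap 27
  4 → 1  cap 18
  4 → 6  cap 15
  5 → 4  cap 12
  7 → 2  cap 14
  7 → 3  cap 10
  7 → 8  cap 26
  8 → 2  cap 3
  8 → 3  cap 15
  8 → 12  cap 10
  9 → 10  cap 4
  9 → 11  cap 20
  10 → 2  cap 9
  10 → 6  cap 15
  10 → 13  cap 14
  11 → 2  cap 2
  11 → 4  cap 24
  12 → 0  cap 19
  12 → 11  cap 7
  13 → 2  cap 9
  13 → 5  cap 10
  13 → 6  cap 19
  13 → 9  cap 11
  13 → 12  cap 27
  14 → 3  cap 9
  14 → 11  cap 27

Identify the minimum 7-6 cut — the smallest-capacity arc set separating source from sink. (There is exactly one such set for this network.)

augment #1: 7→3→0→10→6 push 6
augment #2: 7→3→0→13→6 push 4
augment #3: 7→2→3→0→13→6 push 2
augment #4: 7→2→3→9→10→6 push 4
augment #5: 7→8→12→0→13→6 push 10
augment #6: 7→2→3→9→11→4→6 push 8
augment #7: 7→8→3→9→11→4→6 push 7
augment #8: 7→8→3→9→11→4→1→10→6 push 5
max flow = 46; residual-reachable set from 7 gives S-side
cut edges (S→T): {(3,0), (8,12), (9,10), (9,11)} total cap 46

Min-cut arcs: {(3,0), (8,12), (9,10), (9,11)} (total capacity 46)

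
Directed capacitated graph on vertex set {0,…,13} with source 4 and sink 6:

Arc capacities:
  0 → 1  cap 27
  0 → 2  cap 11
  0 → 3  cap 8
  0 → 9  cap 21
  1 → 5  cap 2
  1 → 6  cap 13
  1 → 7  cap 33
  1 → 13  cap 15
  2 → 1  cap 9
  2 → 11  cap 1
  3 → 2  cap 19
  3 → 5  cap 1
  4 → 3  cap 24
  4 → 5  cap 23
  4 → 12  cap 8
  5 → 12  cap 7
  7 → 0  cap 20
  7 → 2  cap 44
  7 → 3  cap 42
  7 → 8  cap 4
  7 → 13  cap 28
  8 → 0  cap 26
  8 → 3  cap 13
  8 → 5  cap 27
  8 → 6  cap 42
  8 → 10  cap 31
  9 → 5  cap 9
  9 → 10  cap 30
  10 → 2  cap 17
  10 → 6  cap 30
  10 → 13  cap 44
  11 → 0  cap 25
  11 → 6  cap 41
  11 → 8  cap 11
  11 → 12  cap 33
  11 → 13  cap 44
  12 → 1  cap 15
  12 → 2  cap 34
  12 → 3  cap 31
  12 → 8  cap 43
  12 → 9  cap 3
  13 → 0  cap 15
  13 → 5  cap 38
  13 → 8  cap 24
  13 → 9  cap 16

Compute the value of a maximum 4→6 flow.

Maximum flow value: 25

augment #1: 4→12→1→6 bottleneck 8, total now 8
augment #2: 4→3→2→1→6 bottleneck 5, total now 13
augment #3: 4→3→2→11→6 bottleneck 1, total now 14
augment #4: 4→5→12→8→6 bottleneck 7, total now 21
augment #5: 4→3→2→1→7→8→6 bottleneck 4, total now 25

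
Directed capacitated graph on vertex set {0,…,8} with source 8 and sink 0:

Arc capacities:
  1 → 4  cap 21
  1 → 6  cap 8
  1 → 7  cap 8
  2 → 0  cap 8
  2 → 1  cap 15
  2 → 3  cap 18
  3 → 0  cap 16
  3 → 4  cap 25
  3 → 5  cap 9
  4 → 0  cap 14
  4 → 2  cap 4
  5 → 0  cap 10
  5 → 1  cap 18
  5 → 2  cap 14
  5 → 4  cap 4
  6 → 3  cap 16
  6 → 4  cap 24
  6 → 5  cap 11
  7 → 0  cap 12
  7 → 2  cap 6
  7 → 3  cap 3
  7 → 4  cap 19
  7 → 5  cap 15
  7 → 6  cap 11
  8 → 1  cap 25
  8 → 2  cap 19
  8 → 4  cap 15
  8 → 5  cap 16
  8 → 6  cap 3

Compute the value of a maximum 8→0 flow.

Maximum flow value: 56

augment #1: 8→2→0 bottleneck 8, total now 8
augment #2: 8→4→0 bottleneck 14, total now 22
augment #3: 8→5→0 bottleneck 10, total now 32
augment #4: 8→1→7→0 bottleneck 8, total now 40
augment #5: 8→2→3→0 bottleneck 11, total now 51
augment #6: 8→6→3→0 bottleneck 3, total now 54
augment #7: 8→1→6→3→0 bottleneck 2, total now 56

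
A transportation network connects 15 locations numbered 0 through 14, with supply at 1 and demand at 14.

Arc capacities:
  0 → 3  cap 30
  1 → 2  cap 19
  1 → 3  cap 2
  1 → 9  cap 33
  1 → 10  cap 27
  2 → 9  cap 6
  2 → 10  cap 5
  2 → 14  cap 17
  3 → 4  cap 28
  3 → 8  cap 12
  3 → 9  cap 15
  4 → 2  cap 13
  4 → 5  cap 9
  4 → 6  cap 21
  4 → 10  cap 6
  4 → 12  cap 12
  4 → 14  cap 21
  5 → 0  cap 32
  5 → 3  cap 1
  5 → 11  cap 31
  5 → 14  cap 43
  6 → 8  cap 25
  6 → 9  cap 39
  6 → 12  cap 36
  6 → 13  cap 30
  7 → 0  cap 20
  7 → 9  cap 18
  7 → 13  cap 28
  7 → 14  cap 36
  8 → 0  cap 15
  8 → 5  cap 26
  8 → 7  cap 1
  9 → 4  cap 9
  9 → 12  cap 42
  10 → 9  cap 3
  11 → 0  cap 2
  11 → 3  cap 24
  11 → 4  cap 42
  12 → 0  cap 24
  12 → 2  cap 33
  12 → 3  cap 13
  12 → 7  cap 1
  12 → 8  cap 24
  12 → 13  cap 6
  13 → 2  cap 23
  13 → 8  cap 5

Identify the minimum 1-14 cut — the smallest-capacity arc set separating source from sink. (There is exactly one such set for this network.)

augment #1: 1→2→14 push 17
augment #2: 1→3→4→14 push 2
augment #3: 1→9→4→14 push 9
augment #4: 1→9→12→7→14 push 1
augment #5: 1→9→12→3→4→14 push 10
augment #6: 1→9→12→8→5→14 push 13
augment #7: 1→2→9→12→8→5→14 push 2
augment #8: 1→10→9→12→8→5→14 push 3
max flow = 57; residual-reachable set from 1 gives S-side
cut edges (S→T): {(1,2), (1,3), (1,9), (10,9)} total cap 57

Min-cut arcs: {(1,2), (1,3), (1,9), (10,9)} (total capacity 57)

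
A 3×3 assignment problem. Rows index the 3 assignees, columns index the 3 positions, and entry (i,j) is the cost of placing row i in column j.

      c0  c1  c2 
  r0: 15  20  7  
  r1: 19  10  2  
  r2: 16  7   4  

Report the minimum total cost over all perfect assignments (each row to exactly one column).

Minimum assignment cost: 24

optimal assignment: row0→col0 (cost 15), row1→col2 (cost 2), row2→col1 (cost 7)
total = 15 + 2 + 7 = 24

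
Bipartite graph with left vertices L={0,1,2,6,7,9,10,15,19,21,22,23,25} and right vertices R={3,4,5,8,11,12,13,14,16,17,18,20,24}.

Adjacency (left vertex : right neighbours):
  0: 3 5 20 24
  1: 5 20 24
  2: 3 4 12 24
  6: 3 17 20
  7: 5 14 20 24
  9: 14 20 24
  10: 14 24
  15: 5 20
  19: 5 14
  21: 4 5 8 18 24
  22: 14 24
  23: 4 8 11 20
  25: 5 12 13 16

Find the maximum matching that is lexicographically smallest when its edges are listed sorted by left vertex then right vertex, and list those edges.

Lex-smallest maximum matching: {(0,3), (1,5), (2,4), (6,17), (7,14), (9,20), (10,24), (21,8), (23,11), (25,12)}

|M| = 10 (so the lex-smallest maximum matching has 10 edges)
process left vertices in ascending order; for each, take the smallest-labelled available neighbour that still permits 10 edges overall, or leave it unmatched if none does
lex-smallest matching: {0-3, 1-5, 2-4, 6-17, 7-14, 9-20, 10-24, 21-8, 23-11, 25-12}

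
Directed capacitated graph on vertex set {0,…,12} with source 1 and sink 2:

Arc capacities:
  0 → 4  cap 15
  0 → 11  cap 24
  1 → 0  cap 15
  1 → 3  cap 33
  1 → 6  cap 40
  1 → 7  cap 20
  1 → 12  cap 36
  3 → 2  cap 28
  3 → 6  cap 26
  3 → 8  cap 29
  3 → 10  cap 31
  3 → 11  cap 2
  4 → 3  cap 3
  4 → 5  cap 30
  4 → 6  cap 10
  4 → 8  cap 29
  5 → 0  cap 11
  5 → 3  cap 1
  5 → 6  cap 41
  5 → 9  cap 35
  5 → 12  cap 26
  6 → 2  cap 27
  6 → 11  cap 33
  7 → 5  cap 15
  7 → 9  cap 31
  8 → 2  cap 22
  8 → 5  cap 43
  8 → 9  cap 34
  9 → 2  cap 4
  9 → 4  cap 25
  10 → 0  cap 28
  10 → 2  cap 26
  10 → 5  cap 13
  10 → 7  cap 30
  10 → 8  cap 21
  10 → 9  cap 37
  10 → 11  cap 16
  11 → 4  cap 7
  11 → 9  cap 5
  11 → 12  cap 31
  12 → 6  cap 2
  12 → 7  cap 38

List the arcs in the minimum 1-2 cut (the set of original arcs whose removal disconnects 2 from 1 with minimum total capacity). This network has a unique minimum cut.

Min-cut arcs: {(1,3), (4,3), (5,3), (6,2), (8,2), (9,2)} (total capacity 90)

augment #1: 1→3→2 push 28
augment #2: 1→6→2 push 27
augment #3: 1→3→8→2 push 5
augment #4: 1→7→9→2 push 4
augment #5: 1→0→4→8→2 push 15
augment #6: 1→6→11→4→8→2 push 2
augment #7: 1→7→5→3→10→2 push 1
augment #8: 1→6→11→4→3→10→2 push 3
augment #9: 1→6→11→4→8→3→10→2 push 2
augment #10: 1→7→9→4→8→3→10→2 push 3
max flow = 90; residual-reachable set from 1 gives S-side
cut edges (S→T): {(1,3), (4,3), (5,3), (6,2), (8,2), (9,2)} total cap 90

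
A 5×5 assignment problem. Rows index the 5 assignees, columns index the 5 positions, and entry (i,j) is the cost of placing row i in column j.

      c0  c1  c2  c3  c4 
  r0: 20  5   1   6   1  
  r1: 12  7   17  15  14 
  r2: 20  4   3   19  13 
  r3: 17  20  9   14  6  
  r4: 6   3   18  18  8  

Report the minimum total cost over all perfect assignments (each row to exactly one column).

Minimum assignment cost: 28

optimal assignment: row0→col3 (cost 6), row1→col1 (cost 7), row2→col2 (cost 3), row3→col4 (cost 6), row4→col0 (cost 6)
total = 6 + 7 + 3 + 6 + 6 = 28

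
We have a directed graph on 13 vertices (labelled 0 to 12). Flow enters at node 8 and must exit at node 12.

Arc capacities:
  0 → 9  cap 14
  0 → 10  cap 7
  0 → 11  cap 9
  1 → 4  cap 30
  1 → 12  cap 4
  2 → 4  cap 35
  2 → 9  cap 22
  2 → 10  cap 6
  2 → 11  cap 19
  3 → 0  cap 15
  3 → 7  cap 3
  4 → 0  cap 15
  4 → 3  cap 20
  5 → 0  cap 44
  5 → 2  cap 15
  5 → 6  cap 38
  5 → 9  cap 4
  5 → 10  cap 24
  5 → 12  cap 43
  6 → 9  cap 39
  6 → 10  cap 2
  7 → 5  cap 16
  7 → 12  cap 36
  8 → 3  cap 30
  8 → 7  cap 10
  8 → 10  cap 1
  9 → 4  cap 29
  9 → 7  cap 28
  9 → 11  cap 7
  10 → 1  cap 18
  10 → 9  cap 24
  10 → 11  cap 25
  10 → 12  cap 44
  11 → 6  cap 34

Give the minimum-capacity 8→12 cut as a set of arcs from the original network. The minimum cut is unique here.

augment #1: 8→7→12 push 10
augment #2: 8→10→12 push 1
augment #3: 8→3→7→12 push 3
augment #4: 8→3→0→10→12 push 7
augment #5: 8→3→0→9→7→12 push 8
max flow = 29; residual-reachable set from 8 gives S-side
cut edges (S→T): {(3,0), (3,7), (8,7), (8,10)} total cap 29

Min-cut arcs: {(3,0), (3,7), (8,7), (8,10)} (total capacity 29)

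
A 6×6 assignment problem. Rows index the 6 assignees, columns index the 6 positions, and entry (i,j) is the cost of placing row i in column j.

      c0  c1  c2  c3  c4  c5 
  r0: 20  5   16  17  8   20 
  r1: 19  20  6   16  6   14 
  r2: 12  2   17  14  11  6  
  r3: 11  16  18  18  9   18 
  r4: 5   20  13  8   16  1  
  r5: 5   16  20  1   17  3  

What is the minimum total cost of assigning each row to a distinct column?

Minimum assignment cost: 29

optimal assignment: row0→col4 (cost 8), row1→col2 (cost 6), row2→col1 (cost 2), row3→col0 (cost 11), row4→col5 (cost 1), row5→col3 (cost 1)
total = 8 + 6 + 2 + 11 + 1 + 1 = 29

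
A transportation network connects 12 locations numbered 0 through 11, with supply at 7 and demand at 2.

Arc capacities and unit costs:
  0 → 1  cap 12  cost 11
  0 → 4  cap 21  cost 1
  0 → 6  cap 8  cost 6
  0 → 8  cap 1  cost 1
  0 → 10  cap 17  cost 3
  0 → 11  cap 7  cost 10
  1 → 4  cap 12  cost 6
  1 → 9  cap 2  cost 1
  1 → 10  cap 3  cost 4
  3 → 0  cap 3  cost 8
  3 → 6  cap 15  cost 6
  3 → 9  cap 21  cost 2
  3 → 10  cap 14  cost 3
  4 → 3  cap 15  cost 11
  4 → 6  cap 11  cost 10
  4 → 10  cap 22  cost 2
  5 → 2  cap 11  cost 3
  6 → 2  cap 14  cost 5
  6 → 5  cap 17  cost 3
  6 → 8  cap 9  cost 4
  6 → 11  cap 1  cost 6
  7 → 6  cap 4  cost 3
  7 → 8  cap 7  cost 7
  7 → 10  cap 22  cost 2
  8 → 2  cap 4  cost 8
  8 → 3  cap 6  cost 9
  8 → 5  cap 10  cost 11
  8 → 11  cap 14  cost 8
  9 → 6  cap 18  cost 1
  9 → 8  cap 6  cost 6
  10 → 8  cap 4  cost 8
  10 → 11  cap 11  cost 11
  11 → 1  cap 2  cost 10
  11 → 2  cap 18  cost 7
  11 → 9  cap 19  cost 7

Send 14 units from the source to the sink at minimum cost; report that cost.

Minimum cost for 14 units: 212

shortest-cost path #1: 7→6→2 push 4 @ unit cost 8 (adds 32)
shortest-cost path #2: 7→8→2 push 4 @ unit cost 15 (adds 60)
shortest-cost path #3: 7→10→11→2 push 6 @ unit cost 20 (adds 120)
total cost = 212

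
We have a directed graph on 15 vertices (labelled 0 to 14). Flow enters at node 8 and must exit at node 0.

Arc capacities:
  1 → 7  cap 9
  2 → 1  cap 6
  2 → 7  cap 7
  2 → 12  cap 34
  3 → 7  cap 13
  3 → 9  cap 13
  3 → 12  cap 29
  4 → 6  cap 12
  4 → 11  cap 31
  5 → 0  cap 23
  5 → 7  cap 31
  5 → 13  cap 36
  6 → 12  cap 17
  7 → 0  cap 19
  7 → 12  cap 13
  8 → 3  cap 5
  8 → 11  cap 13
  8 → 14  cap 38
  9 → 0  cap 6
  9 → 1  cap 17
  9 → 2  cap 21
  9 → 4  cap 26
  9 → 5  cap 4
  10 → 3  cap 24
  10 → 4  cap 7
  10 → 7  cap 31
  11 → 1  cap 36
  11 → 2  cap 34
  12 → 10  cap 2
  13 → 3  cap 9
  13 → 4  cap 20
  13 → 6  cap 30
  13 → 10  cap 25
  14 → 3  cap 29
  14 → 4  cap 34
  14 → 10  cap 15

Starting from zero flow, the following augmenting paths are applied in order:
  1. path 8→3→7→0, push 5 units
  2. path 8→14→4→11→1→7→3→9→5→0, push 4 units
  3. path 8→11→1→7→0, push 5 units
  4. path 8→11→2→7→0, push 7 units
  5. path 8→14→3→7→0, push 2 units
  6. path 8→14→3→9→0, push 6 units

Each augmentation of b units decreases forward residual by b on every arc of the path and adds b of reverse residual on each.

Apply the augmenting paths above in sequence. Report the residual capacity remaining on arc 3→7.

Residual capacity of (3,7): 10

after path 1 (8→3→7→0, push 5): res(3,7)=8
after path 2 (8→14→4→11→1→7→3→9→5→0, push 4): res(3,7)=12
after path 3 (8→11→1→7→0, push 5): res(3,7)=12
after path 4 (8→11→2→7→0, push 7): res(3,7)=12
after path 5 (8→14→3→7→0, push 2): res(3,7)=10
after path 6 (8→14→3→9→0, push 6): res(3,7)=10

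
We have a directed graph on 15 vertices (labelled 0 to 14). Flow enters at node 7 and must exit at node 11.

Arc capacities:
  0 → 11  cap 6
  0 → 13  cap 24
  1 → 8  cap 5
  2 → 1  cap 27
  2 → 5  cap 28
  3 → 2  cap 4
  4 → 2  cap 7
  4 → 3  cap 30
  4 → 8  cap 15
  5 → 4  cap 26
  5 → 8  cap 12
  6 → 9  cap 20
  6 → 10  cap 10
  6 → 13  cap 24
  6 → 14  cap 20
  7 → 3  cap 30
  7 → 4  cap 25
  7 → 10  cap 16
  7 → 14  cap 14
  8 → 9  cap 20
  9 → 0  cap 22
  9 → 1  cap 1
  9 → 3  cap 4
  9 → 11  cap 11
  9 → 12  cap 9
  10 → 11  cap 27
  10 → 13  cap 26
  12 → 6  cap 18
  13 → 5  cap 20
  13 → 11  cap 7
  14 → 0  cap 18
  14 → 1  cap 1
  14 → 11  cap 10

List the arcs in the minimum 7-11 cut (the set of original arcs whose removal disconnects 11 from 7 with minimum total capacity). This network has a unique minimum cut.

augment #1: 7→10→11 push 16
augment #2: 7→14→11 push 10
augment #3: 7→14→0→11 push 4
augment #4: 7→4→8→9→11 push 11
augment #5: 7→4→8→9→0→11 push 2
augment #6: 7→4→8→9→0→13→11 push 2
augment #7: 7→3→2→1→8→9→0→13→11 push 4
augment #8: 7→4→2→1→8→9→0→13→11 push 1
max flow = 50; residual-reachable set from 7 gives S-side
cut edges (S→T): {(7,10), (7,14), (8,9)} total cap 50

Min-cut arcs: {(7,10), (7,14), (8,9)} (total capacity 50)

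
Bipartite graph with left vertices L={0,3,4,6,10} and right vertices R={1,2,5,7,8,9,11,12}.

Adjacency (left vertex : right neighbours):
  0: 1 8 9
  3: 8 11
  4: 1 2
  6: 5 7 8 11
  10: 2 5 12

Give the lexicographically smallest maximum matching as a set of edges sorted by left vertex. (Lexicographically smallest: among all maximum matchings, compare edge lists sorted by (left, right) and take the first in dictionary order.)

Lex-smallest maximum matching: {(0,1), (3,8), (4,2), (6,5), (10,12)}

|M| = 5 (so the lex-smallest maximum matching has 5 edges)
process left vertices in ascending order; for each, take the smallest-labelled available neighbour that still permits 5 edges overall, or leave it unmatched if none does
lex-smallest matching: {0-1, 3-8, 4-2, 6-5, 10-12}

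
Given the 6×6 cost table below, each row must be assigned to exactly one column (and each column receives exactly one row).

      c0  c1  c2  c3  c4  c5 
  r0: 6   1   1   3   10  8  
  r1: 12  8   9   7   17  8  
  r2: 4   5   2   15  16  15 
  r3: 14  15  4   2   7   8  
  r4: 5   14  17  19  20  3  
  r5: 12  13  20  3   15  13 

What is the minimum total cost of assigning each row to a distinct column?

Minimum assignment cost: 26

one of 2 optimal assignments: row0→col1 (cost 1), row1→col5 (cost 8), row2→col2 (cost 2), row3→col4 (cost 7), row4→col0 (cost 5), row5→col3 (cost 3)
total = 1 + 8 + 2 + 7 + 5 + 3 = 26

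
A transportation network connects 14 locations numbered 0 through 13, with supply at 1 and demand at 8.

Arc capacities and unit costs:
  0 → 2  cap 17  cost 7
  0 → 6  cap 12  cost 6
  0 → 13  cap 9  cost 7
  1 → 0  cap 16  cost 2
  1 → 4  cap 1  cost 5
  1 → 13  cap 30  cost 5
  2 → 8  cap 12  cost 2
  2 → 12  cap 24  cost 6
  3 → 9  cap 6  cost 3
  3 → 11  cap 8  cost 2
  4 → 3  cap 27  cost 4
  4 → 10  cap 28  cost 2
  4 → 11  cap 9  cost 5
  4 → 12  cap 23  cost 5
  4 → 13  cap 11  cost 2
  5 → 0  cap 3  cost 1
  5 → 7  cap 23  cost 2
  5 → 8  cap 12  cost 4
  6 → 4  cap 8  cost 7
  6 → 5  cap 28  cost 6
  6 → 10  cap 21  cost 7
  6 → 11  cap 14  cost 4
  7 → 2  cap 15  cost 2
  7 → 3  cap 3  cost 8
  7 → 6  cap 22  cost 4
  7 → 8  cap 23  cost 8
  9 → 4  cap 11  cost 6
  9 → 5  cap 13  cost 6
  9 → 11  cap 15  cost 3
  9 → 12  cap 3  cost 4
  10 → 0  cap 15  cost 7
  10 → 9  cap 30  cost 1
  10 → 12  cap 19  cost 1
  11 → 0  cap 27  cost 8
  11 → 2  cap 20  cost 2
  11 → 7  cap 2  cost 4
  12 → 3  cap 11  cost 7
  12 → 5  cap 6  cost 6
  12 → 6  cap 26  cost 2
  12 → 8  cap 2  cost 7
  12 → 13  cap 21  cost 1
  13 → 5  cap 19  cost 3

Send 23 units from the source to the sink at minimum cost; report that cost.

Minimum cost for 23 units: 264

shortest-cost path #1: 1→0→2→8 push 12 @ unit cost 11 (adds 132)
shortest-cost path #2: 1→13→5→8 push 11 @ unit cost 12 (adds 132)
total cost = 264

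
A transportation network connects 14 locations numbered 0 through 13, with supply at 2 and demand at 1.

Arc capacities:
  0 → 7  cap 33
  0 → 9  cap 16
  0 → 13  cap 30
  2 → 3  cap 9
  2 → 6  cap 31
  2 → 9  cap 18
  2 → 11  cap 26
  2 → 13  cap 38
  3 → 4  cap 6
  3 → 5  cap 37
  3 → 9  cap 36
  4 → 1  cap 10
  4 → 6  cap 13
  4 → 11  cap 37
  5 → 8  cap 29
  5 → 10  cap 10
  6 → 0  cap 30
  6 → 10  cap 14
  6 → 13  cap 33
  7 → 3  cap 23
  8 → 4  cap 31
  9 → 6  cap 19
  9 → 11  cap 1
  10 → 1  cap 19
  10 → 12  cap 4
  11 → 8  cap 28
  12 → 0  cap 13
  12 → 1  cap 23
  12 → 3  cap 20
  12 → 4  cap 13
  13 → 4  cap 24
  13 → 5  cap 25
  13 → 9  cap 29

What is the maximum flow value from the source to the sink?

Maximum flow value: 33

augment #1: 2→3→4→1 bottleneck 6, total now 6
augment #2: 2→6→10→1 bottleneck 14, total now 20
augment #3: 2→13→4→1 bottleneck 4, total now 24
augment #4: 2→3→5→10→1 bottleneck 3, total now 27
augment #5: 2→13→5→10→1 bottleneck 2, total now 29
augment #6: 2→13→5→10→12→1 bottleneck 4, total now 33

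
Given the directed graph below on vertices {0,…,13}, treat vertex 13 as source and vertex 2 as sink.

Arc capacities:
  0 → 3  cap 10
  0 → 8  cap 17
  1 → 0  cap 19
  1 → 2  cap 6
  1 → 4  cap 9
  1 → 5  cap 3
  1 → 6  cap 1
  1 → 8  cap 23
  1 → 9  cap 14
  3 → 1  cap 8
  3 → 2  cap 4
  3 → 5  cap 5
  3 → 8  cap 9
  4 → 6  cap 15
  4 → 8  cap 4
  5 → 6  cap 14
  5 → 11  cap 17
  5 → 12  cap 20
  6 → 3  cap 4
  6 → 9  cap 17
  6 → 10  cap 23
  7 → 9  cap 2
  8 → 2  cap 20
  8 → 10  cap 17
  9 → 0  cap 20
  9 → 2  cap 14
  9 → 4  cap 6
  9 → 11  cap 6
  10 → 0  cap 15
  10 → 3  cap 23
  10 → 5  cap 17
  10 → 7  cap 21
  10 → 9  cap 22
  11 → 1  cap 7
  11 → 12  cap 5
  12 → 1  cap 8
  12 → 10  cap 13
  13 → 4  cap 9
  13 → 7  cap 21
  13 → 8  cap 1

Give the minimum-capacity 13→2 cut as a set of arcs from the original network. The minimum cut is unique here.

augment #1: 13→8→2 push 1
augment #2: 13→4→8→2 push 4
augment #3: 13→7→9→2 push 2
augment #4: 13→4→6→3→2 push 4
augment #5: 13→4→6→9→2 push 1
max flow = 12; residual-reachable set from 13 gives S-side
cut edges (S→T): {(7,9), (13,4), (13,8)} total cap 12

Min-cut arcs: {(7,9), (13,4), (13,8)} (total capacity 12)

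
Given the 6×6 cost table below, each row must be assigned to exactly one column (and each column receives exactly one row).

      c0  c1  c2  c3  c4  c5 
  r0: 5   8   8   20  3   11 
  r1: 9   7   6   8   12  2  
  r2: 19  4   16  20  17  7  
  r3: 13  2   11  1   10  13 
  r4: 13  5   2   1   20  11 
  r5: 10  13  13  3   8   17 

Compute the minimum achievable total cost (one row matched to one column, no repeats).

one of 2 optimal assignments: row0→col0 (cost 5), row1→col5 (cost 2), row2→col1 (cost 4), row3→col3 (cost 1), row4→col2 (cost 2), row5→col4 (cost 8)
total = 5 + 2 + 4 + 1 + 2 + 8 = 22

Minimum assignment cost: 22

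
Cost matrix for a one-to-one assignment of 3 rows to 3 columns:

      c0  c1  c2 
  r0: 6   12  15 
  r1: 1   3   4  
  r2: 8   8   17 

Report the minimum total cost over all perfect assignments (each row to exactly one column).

optimal assignment: row0→col0 (cost 6), row1→col2 (cost 4), row2→col1 (cost 8)
total = 6 + 4 + 8 = 18

Minimum assignment cost: 18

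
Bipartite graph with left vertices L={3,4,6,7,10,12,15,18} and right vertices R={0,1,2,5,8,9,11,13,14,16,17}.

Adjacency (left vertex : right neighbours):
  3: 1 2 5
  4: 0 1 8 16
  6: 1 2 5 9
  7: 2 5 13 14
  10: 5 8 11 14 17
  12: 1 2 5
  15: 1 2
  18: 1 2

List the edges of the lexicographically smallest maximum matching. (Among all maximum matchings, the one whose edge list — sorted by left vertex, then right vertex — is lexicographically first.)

|M| = 7 (so the lex-smallest maximum matching has 7 edges)
process left vertices in ascending order; for each, take the smallest-labelled available neighbour that still permits 7 edges overall, or leave it unmatched if none does
lex-smallest matching: {3-1, 4-0, 6-9, 7-13, 10-8, 12-5, 15-2}

Lex-smallest maximum matching: {(3,1), (4,0), (6,9), (7,13), (10,8), (12,5), (15,2)}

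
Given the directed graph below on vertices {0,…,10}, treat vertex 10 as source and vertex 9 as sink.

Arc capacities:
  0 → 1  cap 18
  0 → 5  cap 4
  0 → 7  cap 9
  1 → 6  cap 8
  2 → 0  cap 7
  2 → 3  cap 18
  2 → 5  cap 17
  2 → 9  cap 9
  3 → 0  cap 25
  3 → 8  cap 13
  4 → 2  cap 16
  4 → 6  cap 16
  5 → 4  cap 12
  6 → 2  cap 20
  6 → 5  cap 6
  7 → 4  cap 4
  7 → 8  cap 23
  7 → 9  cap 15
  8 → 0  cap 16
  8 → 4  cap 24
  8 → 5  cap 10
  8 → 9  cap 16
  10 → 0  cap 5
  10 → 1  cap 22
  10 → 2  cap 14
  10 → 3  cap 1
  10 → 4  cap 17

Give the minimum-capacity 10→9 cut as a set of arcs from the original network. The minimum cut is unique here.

Min-cut arcs: {(0,7), (2,9), (3,8)} (total capacity 31)

augment #1: 10→2→9 push 9
augment #2: 10→0→7→9 push 5
augment #3: 10→3→8→9 push 1
augment #4: 10→2→0→7→9 push 4
augment #5: 10→2→3→8→9 push 1
augment #6: 10→4→2→3→8→9 push 11
max flow = 31; residual-reachable set from 10 gives S-side
cut edges (S→T): {(0,7), (2,9), (3,8)} total cap 31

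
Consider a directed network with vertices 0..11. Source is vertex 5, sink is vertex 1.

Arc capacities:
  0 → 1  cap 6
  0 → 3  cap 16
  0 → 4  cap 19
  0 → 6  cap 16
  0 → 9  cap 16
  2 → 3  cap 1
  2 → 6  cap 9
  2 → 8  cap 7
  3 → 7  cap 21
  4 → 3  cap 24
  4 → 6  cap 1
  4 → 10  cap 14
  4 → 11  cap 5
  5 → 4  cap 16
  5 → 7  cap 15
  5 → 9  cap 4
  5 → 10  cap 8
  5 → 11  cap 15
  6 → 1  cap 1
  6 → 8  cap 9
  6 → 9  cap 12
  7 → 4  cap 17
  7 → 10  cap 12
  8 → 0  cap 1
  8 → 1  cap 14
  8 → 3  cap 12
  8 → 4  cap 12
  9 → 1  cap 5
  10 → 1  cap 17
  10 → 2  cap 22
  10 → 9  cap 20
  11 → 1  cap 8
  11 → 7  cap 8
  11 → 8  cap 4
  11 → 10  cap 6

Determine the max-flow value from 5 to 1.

augment #1: 5→9→1 bottleneck 4, total now 4
augment #2: 5→10→1 bottleneck 8, total now 12
augment #3: 5→11→1 bottleneck 8, total now 20
augment #4: 5→4→6→1 bottleneck 1, total now 21
augment #5: 5→4→10→1 bottleneck 9, total now 30
augment #6: 5→11→8→1 bottleneck 4, total now 34
augment #7: 5→4→10→9→1 bottleneck 1, total now 35
augment #8: 5→4→10→2→8→1 bottleneck 4, total now 39
augment #9: 5→7→10→2→8→1 bottleneck 3, total now 42
augment #10: 5→7→10→2→6→8→1 bottleneck 3, total now 45
augment #11: 5→7→10→2→6→8→0→1 bottleneck 1, total now 46

Maximum flow value: 46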